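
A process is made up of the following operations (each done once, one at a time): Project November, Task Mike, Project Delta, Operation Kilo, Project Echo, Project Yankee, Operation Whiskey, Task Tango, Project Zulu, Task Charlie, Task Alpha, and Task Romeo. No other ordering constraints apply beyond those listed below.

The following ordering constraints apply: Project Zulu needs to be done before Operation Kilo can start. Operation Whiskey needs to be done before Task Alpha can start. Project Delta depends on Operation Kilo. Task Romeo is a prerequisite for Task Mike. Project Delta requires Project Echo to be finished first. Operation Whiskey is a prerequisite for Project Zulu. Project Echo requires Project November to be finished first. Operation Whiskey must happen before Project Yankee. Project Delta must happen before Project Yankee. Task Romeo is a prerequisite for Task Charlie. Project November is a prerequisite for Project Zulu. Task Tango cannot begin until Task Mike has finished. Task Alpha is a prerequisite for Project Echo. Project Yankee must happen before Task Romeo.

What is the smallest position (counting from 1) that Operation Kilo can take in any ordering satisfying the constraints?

4

Every operation that must precede Operation Kilo has to come before it. Tracing all chains that end at Operation Kilo, those operations are: Project November, Operation Whiskey, Project Zulu — 3 in total.
So at minimum 3 operations come before Operation Kilo, putting Operation Kilo no earlier than position 4. That position is achievable by scheduling exactly those predecessors first.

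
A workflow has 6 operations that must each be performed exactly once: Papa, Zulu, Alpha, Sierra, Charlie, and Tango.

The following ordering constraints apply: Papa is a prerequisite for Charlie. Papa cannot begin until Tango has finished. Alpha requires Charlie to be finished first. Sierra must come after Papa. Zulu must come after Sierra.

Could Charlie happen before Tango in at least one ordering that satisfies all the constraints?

There is a dependency chain Tango → Papa → Charlie, so Charlie always comes after Tango.
So no valid ordering can have Charlie before Tango.

No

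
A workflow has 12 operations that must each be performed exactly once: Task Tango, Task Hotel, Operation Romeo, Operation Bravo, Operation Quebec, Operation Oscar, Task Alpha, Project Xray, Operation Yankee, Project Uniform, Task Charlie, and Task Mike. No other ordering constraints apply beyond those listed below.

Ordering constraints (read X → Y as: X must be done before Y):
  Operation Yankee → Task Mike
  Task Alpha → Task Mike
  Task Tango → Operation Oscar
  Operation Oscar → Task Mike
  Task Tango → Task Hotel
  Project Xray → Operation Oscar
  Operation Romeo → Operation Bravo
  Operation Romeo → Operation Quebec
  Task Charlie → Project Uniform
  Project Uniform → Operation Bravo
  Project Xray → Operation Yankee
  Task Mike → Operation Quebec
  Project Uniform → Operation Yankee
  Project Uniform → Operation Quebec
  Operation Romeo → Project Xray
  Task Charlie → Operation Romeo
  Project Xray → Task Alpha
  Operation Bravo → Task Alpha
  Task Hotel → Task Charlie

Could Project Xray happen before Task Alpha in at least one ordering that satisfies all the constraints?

Yes

Project Xray is actually forced before Task Alpha by the constraints, so certainly some valid ordering has Project Xray first.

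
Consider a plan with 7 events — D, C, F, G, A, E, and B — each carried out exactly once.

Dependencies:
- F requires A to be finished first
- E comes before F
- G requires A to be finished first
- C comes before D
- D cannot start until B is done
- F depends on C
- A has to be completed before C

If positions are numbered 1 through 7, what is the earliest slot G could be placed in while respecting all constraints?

2

The only event forced before G (directly or transitively) is A.
So at minimum 1 event comes before G, putting G no earlier than position 2. That position is achievable by scheduling exactly that predecessor first.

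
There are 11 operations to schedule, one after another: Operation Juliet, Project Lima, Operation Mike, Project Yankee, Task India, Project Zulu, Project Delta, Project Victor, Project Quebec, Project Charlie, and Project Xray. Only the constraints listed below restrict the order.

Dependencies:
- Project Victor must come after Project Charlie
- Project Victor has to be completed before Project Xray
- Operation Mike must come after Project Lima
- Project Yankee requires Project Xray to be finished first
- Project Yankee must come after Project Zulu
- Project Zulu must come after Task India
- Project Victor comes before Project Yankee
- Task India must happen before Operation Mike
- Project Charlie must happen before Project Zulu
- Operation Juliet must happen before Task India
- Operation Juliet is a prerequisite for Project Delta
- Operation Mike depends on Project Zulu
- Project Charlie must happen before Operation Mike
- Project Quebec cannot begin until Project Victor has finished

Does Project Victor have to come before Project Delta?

No

No chain of constraints connects Project Victor to Project Delta in either direction.
So Project Victor can come before Project Delta or after — it is not forced.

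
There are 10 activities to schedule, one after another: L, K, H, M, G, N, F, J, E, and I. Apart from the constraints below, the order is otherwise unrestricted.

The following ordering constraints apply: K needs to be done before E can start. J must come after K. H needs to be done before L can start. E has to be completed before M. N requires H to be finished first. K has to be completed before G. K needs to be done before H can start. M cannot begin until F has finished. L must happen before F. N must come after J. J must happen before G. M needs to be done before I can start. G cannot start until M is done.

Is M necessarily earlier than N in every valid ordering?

No

Nothing in the constraints links M and N; they are unordered relative to each other.
So M can come before N or after — it is not forced.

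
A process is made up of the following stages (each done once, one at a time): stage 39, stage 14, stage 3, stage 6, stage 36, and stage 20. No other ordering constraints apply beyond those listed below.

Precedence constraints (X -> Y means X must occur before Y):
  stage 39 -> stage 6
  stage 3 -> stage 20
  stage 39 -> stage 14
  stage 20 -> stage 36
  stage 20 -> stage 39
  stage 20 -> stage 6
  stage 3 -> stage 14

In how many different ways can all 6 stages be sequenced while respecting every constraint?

Only stage 3 has no prerequisites, so it must go first.
Systematically extending each partial ordering one stage at a time and counting, there are 8 complete orderings.

8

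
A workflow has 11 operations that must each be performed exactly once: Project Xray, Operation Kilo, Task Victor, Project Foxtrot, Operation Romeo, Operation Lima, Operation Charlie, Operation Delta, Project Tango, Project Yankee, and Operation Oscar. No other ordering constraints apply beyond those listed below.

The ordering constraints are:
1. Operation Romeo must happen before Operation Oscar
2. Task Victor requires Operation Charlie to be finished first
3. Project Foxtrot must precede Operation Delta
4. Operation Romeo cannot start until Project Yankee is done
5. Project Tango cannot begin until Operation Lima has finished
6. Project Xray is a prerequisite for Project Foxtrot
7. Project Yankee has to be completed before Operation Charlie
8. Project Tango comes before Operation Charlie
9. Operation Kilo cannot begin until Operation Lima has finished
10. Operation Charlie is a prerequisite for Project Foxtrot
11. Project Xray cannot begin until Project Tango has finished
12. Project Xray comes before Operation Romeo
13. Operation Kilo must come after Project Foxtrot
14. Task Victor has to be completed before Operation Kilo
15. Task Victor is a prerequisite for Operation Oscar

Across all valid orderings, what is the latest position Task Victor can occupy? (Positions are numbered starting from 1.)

9

Following every chain forward from Task Victor, the operations that must come later are Operation Kilo, Operation Oscar — 2 of them.
So at least 2 operations follow Task Victor, putting Task Victor no later than position 9. That position is achievable by scheduling everything else first.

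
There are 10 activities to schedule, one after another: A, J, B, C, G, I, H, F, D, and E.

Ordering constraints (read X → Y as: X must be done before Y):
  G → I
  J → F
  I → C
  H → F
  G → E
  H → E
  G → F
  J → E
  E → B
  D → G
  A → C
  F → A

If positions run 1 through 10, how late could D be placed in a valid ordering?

Every activity that must follow D has to come after it. Tracing all chains starting from D, those activities are: A, B, C, G, I, F, E — 7 in total.
So at least 7 activities follow D, putting D no later than position 3. That position is achievable by scheduling everything else first.

3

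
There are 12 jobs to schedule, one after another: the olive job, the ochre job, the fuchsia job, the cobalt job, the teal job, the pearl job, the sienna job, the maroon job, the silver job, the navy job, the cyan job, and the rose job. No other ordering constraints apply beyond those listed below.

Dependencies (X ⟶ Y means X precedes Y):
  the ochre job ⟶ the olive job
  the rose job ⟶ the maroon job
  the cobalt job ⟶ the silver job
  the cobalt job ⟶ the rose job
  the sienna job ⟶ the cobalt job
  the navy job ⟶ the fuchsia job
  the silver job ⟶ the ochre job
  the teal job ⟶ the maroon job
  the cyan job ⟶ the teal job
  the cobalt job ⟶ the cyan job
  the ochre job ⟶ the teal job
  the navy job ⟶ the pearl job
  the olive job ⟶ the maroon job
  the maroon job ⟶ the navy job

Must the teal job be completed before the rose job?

The teal job and the rose job are not related by any chain of constraints.
So the teal job can come before the rose job or after — it is not forced.

No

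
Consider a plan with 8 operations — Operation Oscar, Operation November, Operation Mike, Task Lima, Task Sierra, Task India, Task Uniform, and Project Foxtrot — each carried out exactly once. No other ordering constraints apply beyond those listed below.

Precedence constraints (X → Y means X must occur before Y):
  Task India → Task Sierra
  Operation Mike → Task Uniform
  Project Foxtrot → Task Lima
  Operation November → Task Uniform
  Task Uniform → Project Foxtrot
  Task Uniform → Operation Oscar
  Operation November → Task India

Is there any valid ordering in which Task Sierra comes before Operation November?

No

There is a dependency chain Operation November → Task India → Task Sierra, so Task Sierra always comes after Operation November.
Hence Task Sierra can never be scheduled before Operation November.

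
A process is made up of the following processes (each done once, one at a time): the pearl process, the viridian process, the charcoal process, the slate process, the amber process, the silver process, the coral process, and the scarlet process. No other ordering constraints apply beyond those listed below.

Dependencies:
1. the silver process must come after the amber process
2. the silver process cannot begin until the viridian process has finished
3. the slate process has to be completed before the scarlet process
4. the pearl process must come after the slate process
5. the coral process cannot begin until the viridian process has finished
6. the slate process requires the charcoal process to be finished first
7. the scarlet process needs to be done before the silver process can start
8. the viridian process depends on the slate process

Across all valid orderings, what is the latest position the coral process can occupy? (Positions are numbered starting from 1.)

8

Nothing depends on the coral process, so it can be the final process, position 8.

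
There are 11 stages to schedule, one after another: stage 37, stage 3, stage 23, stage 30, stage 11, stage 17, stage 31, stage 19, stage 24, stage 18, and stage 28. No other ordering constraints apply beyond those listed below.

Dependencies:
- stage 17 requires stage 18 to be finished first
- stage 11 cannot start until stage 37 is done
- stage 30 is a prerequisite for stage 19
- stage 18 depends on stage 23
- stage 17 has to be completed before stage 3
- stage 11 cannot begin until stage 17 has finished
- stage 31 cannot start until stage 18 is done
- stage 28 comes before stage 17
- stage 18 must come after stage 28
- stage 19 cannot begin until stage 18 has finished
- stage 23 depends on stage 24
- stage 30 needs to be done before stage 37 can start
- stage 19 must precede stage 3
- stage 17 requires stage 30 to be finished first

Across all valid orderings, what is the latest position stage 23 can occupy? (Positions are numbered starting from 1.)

Following every chain forward from stage 23, the stages that must come later are stage 3, stage 11, stage 17, stage 31, stage 19, stage 18 — 6 of them.
With 6 mandatory successors out of 11 stages total, the latest slot for stage 23 is 11−6 = 5, and it's reachable by doing all non-successors before stage 23.

5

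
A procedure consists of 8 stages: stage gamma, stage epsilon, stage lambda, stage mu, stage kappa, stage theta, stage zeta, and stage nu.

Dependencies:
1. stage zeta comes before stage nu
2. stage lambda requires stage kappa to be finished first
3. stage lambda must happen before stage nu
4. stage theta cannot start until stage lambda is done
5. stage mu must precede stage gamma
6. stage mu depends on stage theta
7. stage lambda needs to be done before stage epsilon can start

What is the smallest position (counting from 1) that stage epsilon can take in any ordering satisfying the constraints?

Working backwards through the constraints from stage epsilon, its full set of required predecessors is stage lambda, stage kappa — 2 of them.
So at minimum 2 stages come before stage epsilon, putting stage epsilon no earlier than position 3. That position is achievable by scheduling exactly those predecessors first.

3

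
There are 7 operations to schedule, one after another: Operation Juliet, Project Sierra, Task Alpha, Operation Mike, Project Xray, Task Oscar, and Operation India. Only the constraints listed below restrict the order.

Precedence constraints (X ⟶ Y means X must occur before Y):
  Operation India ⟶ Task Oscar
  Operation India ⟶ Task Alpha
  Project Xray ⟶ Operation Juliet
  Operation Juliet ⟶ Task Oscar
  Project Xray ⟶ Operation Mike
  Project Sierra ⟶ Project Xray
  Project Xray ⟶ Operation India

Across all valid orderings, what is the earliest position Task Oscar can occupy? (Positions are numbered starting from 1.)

5

Working backwards through the constraints from Task Oscar, its full set of required predecessors is Operation Juliet, Project Sierra, Project Xray, Operation India — 4 of them.
With 4 mandatory predecessors, the earliest Task Oscar can sit is position 4+1 = 5, and placing just those 4 first achieves it.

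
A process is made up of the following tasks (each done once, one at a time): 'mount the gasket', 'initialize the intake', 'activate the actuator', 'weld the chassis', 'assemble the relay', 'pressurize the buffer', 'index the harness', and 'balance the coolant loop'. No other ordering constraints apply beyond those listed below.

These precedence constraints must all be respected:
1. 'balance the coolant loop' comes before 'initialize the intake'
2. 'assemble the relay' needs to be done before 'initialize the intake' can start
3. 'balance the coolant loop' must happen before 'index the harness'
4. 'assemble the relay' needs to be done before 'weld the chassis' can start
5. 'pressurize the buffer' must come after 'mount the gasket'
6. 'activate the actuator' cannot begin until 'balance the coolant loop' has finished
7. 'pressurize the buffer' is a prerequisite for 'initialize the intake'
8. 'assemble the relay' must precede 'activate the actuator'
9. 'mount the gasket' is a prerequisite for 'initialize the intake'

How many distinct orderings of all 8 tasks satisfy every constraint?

The tasks with no prerequisites are 'mount the gasket', 'assemble the relay', 'balance the coolant loop'; any of them can be placed first.
Enumerating by repeatedly choosing an available task (one whose prerequisites are all placed) gives 808 distinct complete orderings.

808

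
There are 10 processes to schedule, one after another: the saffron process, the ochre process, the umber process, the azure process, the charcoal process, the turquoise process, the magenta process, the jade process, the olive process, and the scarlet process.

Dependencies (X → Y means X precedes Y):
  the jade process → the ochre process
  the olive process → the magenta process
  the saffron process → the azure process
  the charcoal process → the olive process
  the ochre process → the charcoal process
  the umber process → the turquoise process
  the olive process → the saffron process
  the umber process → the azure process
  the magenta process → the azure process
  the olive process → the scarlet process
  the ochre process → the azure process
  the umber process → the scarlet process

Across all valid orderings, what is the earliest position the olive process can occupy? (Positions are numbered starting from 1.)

Working backwards through the constraints from the olive process, its full set of required predecessors is the ochre process, the charcoal process, the jade process — 3 of them.
So at minimum 3 processes come before the olive process, putting the olive process no earlier than position 4. That position is achievable by scheduling exactly those predecessors first.

4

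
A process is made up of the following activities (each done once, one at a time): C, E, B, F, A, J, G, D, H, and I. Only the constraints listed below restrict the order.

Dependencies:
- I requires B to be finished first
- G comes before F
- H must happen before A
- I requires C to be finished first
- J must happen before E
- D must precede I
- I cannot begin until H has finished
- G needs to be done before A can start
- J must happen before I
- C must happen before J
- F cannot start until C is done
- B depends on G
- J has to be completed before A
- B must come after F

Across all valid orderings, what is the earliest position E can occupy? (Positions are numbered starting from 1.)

3

Working backwards through the constraints from E, its full set of required predecessors is C, J — 2 of them.
With 2 mandatory predecessors, the earliest E can sit is position 2+1 = 3, and placing just those 2 first achieves it.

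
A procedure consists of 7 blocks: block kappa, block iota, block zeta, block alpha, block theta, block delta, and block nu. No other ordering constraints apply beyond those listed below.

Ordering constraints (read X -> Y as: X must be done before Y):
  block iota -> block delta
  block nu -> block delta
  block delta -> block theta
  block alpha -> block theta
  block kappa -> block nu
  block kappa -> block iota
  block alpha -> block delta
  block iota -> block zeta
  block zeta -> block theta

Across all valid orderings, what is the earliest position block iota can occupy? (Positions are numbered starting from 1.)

2

The only block forced before block iota (directly or transitively) is block kappa.
So at minimum 1 block comes before block iota, putting block iota no earlier than position 2. That position is achievable by scheduling exactly that predecessor first.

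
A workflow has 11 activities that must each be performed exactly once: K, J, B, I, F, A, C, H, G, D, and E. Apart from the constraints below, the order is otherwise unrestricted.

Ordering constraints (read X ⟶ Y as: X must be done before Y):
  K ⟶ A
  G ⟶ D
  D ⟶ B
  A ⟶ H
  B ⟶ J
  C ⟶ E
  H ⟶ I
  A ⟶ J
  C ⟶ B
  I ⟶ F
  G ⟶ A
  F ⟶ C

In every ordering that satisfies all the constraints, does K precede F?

Yes

Tracing the constraints gives a chain: K → A → H → I → F.
That forces K before F in every valid schedule.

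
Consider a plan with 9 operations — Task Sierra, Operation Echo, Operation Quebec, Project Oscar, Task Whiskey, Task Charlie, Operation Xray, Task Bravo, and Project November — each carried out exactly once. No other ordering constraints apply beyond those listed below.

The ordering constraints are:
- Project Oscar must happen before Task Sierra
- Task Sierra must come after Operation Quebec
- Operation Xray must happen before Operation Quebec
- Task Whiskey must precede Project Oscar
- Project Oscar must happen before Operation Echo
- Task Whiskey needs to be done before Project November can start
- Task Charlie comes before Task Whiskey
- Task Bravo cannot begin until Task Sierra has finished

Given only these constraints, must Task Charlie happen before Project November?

Yes

Tracing the constraints gives a chain: Task Charlie → Task Whiskey → Project November.
So Task Charlie must precede Project November in any valid ordering.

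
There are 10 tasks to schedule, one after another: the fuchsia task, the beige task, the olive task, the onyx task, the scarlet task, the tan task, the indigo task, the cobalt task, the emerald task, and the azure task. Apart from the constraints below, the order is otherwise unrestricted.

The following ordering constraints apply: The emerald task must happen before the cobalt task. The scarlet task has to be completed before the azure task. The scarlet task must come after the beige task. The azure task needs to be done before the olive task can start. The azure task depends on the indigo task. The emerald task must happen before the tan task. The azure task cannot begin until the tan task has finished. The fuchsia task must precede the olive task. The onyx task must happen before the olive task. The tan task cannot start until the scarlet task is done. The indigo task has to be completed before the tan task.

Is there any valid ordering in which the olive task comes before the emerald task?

No

Following the emerald task → the tan task → the azure task → the olive task, the emerald task must precede the olive task in every valid ordering.
Hence the olive task can never be scheduled before the emerald task.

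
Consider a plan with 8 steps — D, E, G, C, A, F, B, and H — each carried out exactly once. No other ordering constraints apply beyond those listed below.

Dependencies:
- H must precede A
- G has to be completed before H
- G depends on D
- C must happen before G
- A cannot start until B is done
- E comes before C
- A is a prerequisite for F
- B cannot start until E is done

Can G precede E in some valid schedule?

Following E → C → G, E must precede G in every valid ordering.
So no valid ordering can have G before E.

No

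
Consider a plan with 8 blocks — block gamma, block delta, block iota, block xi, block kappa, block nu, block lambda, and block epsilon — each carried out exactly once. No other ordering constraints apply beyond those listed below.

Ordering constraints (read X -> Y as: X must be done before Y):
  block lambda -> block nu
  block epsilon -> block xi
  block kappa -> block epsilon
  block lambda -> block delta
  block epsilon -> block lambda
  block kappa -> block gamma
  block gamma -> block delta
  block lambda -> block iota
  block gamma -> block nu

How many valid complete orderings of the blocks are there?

Block kappa is the only block with nothing required before it, so every ordering starts there.
Counting all ways to extend the partial order to a total order gives 114.

114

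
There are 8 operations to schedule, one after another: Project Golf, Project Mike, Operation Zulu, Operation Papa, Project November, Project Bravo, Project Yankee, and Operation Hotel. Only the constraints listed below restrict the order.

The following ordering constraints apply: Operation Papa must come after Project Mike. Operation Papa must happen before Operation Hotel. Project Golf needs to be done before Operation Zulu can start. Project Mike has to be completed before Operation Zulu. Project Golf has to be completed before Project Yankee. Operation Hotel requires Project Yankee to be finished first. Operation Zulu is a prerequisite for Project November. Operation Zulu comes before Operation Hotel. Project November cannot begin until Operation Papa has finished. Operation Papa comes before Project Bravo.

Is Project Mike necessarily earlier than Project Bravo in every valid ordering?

Yes

There is a constraint chain Project Mike → Operation Papa → Project Bravo.
So Project Mike must precede Project Bravo in any valid ordering.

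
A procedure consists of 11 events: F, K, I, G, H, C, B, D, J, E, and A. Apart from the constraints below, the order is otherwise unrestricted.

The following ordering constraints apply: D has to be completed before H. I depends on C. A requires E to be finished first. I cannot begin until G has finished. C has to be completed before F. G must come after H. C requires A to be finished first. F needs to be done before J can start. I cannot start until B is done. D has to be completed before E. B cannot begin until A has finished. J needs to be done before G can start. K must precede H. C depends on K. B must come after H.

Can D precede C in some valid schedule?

Every valid ordering already has D before C (the constraints require it), so in particular at least one does.

Yes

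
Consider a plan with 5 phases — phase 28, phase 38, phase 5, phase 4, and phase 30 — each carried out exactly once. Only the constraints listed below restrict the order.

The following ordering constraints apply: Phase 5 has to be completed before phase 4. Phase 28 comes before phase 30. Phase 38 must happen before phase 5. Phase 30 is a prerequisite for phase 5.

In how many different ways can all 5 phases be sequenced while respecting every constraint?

The phases with no prerequisites are phase 28, phase 38; any of them can be placed first.
Enumerating by repeatedly choosing an available phase (one whose prerequisites are all placed) gives 3 distinct complete orderings.

3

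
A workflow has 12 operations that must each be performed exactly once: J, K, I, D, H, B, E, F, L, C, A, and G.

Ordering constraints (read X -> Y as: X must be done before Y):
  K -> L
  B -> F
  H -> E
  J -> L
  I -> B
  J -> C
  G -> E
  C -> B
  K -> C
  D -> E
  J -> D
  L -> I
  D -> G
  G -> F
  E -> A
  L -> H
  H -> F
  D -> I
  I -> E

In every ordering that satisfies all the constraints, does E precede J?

In fact the dependencies run the other way: J → D → E.
So E does not have to come before J — it cannot.

No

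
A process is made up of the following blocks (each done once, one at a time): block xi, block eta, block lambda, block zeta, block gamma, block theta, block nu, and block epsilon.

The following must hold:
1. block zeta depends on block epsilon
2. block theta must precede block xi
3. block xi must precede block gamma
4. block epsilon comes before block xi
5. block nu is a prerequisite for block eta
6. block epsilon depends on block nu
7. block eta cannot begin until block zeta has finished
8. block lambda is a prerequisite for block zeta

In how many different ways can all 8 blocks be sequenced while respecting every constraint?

The blocks with no prerequisites are block lambda, block theta, block nu; any of them can be placed first.
Systematically extending each partial ordering one block at a time and counting, there are 96 complete orderings.

96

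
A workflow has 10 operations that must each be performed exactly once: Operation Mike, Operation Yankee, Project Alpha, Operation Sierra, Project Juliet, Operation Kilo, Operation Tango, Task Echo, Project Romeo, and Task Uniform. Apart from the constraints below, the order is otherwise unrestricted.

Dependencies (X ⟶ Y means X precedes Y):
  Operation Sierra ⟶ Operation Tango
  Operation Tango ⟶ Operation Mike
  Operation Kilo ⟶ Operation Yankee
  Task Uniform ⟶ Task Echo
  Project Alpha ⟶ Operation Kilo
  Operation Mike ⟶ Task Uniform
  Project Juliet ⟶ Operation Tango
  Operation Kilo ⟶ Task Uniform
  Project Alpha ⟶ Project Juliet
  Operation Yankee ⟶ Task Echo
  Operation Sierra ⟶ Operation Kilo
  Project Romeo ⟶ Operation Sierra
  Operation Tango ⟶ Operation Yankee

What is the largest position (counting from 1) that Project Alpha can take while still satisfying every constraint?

3

Every operation that must follow Project Alpha has to come after it. Tracing all chains starting from Project Alpha, those operations are: Operation Mike, Operation Yankee, Project Juliet, Operation Kilo, Operation Tango, Task Echo, Task Uniform — 7 in total.
So at least 7 operations follow Project Alpha, putting Project Alpha no later than position 3. That position is achievable by scheduling everything else first.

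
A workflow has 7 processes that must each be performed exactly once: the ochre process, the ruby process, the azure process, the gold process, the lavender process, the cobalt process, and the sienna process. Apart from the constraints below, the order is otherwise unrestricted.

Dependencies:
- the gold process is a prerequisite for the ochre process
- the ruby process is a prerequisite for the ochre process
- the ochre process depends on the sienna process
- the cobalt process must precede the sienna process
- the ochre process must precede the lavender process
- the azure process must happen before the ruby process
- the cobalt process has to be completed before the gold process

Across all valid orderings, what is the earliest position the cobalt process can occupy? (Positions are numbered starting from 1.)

1

No constraint forces any other process before the cobalt process, so it can be placed first.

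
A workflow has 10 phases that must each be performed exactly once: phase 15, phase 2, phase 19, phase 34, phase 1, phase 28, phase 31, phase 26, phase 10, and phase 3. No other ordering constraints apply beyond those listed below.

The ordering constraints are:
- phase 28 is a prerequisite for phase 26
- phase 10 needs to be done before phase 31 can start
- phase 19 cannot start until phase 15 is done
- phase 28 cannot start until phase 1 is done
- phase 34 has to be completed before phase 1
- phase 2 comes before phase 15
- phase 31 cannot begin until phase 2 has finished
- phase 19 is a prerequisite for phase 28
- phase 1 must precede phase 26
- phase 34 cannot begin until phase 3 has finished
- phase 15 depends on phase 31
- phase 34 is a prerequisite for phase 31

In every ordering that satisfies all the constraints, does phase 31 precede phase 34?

The constraints actually force phase 34 before phase 31 (via phase 34 → phase 31), not the other way around.
So phase 31 never precedes phase 34.

No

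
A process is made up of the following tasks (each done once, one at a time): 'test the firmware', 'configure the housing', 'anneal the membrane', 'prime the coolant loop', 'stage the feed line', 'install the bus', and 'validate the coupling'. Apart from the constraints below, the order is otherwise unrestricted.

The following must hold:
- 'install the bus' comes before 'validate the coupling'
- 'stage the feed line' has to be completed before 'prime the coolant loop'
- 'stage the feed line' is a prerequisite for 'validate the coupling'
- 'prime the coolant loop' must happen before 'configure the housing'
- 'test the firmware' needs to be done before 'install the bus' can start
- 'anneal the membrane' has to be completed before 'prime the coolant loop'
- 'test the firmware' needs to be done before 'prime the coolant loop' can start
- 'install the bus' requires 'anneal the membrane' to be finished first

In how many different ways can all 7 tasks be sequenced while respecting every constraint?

42

3 tasks have no prerequisites ('test the firmware', 'anneal the membrane', 'stage the feed line'), so any of them could come first.
Counting all ways to extend the partial order to a total order gives 42.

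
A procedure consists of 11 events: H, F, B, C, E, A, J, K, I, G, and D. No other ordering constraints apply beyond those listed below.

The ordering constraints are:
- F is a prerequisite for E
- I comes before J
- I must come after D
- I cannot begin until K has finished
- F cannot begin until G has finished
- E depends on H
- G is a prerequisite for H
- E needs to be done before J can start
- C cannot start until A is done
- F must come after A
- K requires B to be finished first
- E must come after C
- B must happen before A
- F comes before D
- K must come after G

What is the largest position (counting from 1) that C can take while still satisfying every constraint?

Every event that must follow C has to come after it. Tracing all chains starting from C, those events are: E, J — 2 in total.
So at least 2 events follow C, putting C no later than position 9. That position is achievable by scheduling everything else first.

9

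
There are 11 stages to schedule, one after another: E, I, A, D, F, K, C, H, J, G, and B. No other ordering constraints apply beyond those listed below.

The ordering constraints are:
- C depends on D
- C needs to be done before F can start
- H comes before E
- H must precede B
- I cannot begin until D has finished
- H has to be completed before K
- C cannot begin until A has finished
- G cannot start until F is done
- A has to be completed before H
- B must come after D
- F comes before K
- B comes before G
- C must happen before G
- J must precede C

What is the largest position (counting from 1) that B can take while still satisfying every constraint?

10

The only stage forced after B (directly or by a chain) is G.
With 1 mandatory successor out of 11 stages total, the latest slot for B is 11−1 = 10, and it's reachable by doing all non-successors before B.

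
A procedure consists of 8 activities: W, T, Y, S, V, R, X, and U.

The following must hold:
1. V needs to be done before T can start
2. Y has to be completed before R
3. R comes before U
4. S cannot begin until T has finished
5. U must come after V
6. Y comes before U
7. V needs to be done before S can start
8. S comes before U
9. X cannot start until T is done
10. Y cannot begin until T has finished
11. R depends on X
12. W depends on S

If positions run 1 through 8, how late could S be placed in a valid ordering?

Following every chain forward from S, the activities that must come later are W, U — 2 of them.
With 2 mandatory successors out of 8 activities total, the latest slot for S is 8−2 = 6, and it's reachable by doing all non-successors before S.

6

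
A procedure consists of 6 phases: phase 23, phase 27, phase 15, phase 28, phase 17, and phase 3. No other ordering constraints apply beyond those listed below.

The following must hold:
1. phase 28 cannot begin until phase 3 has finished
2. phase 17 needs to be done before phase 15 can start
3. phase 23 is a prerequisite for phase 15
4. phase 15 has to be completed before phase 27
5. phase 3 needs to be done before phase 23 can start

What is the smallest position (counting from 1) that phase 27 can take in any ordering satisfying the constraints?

Every phase that must precede phase 27 has to come before it. Tracing all chains that end at phase 27, those phases are: phase 23, phase 15, phase 17, phase 3 — 4 in total.
So at minimum 4 phases come before phase 27, putting phase 27 no earlier than position 5. That position is achievable by scheduling exactly those predecessors first.

5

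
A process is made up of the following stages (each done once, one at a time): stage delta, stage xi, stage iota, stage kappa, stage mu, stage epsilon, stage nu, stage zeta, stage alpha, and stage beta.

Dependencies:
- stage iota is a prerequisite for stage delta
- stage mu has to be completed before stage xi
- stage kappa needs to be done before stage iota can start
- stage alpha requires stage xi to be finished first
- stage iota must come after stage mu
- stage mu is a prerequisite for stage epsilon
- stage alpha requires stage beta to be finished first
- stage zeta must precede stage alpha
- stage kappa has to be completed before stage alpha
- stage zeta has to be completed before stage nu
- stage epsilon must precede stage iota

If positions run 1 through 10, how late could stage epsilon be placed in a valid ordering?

8

The stages that are forced after stage epsilon, directly or by a chain of constraints, are stage delta, stage iota. That's 2 stages.
So at least 2 stages follow stage epsilon, putting stage epsilon no later than position 8. That position is achievable by scheduling everything else first.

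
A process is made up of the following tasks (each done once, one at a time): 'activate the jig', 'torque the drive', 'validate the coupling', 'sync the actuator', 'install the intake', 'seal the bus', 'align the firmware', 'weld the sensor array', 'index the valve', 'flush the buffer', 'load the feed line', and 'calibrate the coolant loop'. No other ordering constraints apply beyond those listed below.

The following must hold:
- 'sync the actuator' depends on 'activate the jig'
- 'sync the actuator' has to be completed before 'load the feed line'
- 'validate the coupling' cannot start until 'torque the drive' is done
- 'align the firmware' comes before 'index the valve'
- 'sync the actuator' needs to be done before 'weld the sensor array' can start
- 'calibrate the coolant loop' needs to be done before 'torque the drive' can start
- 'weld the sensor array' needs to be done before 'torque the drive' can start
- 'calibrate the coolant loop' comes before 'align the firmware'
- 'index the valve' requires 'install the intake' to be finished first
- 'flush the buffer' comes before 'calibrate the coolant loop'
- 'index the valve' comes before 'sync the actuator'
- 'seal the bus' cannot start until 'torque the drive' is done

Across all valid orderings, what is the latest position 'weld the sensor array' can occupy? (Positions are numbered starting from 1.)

9

Every task that must follow 'weld the sensor array' has to come after it. Tracing all chains starting from 'weld the sensor array', those tasks are: 'torque the drive', 'validate the coupling', 'seal the bus' — 3 in total.
So at least 3 tasks follow 'weld the sensor array', putting 'weld the sensor array' no later than position 9. That position is achievable by scheduling everything else first.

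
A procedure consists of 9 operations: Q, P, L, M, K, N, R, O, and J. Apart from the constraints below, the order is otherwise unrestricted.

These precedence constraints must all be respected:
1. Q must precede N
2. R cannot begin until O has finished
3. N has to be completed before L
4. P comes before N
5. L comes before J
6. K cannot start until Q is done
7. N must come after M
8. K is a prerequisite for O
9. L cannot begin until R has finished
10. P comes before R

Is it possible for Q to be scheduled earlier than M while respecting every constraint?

Yes

No chain of constraints runs from M to Q, so M is not required to come first.
That means at least one valid schedule has Q before M.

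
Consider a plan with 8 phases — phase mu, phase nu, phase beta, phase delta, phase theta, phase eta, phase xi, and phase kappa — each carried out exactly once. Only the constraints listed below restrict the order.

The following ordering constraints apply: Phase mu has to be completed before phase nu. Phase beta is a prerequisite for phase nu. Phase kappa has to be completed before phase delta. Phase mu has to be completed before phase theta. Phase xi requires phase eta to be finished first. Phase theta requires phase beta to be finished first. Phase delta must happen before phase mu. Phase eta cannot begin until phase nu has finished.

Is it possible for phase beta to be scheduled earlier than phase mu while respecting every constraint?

Yes

The constraints leave phase beta and phase mu unordered relative to each other; nothing requires phase mu earlier.
So a valid ordering placing phase beta earlier than phase mu exists.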